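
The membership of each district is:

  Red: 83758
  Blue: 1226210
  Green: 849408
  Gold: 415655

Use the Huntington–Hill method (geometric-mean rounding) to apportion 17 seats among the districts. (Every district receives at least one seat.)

Red: 1, Blue: 8, Green: 5, Gold: 3

With divisor 159470: modified quotas Red 0.525, Blue 7.689, Green 5.326, Gold 2.606.
Geometric-mean thresholds: Red (min 1), Blue √(7·8)=7.483, Green √(5·6)=5.477, Gold √(2·3)=2.449.
Each quota rounded against its threshold gives Red 1, Blue 8, Green 5, Gold 3 (total 17).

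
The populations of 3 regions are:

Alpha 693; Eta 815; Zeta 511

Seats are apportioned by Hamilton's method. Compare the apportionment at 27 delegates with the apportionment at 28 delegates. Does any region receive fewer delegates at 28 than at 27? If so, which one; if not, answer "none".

At 27 seats: Alpha 9, Eta 11, Zeta 7.
At 28 seats: Alpha 10, Eta 11, Zeta 7.
No region's allocation decreased.

none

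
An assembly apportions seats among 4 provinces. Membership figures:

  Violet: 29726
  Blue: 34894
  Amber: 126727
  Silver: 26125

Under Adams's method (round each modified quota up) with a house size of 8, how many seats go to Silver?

Standard divisor 217472/8 ≈ 27184; standard quotas: Violet 1.094, Blue 1.284, Amber 4.662, Silver 0.961.
Rounding up gives 2, 2, 5, 1 = 10 seats, so the divisor must be adjusted.
With modified divisor 33300: modified quotas Violet 0.893, Blue 1.048, Amber 3.806, Silver 0.785.
Rounding up: Violet 1, Blue 2, Amber 4, Silver 1 (total 8).
Silver receives 1.

1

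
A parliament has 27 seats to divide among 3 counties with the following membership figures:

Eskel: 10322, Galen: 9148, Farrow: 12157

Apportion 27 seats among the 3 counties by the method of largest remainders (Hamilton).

Standard divisor: 31627 ÷ 27 ≈ 1171.37.
Standard quotas: Eskel 8.8119, Galen 7.8097, Farrow 10.3784.
Lower quotas: Eskel 8, Galen 7, Farrow 10 (sum 25, leaving 2 seats).
Remainders in descending order: Eskel 0.8119, Galen 0.8097, Farrow 0.3784.
Largest remainders: Eskel, Galen receive the extra seats.

Eskel=9, Galen=8, Farrow=10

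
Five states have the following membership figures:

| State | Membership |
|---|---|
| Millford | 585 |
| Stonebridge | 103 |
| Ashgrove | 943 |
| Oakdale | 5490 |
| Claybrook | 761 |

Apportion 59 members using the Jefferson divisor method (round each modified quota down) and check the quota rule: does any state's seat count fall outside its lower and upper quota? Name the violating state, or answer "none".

Standard quotas: Millford 4.379, Stonebridge 0.771, Ashgrove 7.059, Oakdale 41.095, Claybrook 5.696.
Jefferson allocation: Millford 4, Stonebridge 0, Ashgrove 7, Oakdale 43, Claybrook 5.
Oakdale has quota 41.095 (lower 41, upper 42) but receives 43 — outside the quota interval.

Oakdale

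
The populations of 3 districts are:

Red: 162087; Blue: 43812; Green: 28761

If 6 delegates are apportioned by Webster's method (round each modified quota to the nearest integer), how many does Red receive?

Standard divisor 234660/6 ≈ 39110; standard quotas: Red 4.144, Blue 1.120, Green 0.735.
Rounding to the nearest integer gives Red 4, Blue 1, Green 1 — total 6, matching the house size, so no adjustment is needed.
Red receives 4.

4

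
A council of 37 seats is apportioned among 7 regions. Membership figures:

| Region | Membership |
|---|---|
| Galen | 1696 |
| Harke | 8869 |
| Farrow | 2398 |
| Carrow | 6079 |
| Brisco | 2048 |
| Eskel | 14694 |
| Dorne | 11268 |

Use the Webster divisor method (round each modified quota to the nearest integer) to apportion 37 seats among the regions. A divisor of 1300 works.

Galen: 1, Harke: 7, Farrow: 2, Carrow: 5, Brisco: 2, Eskel: 11, Dorne: 9

With modified divisor 1300: modified quotas Galen 1.305, Harke 6.822, Farrow 1.845, Carrow 4.676, Brisco 1.575, Eskel 11.303, Dorne 8.668.
Rounding to the nearest integer: Galen 1, Harke 7, Farrow 2, Carrow 5, Brisco 2, Eskel 11, Dorne 9 (total 37).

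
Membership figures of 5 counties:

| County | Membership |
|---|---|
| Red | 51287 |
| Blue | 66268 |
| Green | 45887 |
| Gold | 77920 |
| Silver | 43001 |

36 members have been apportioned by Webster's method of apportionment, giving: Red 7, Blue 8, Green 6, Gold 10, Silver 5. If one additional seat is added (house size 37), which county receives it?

Priority for the next seat is population ÷ (current seats + 0.5).
Priorities: Red 6838.267, Blue 7796.235, Green 7059.538, Gold 7420.952, Silver 7818.364.
Highest priority: Silver.

Silver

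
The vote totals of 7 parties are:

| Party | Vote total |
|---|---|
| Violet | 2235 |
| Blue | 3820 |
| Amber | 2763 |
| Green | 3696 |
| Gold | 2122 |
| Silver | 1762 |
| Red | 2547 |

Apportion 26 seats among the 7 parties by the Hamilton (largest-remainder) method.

Violet 3, Blue 5, Amber 4, Green 5, Gold 3, Silver 2, Red 4

Total 18945; standard divisor 18945/26 ≈ 728.654.
Standard quotas: Violet 3.067, Blue 5.243, Amber 3.792, Green 5.072, Gold 2.912, Silver 2.418, Red 3.495.
Lower quotas: Violet 3, Blue 5, Amber 3, Green 5, Gold 2, Silver 2, Red 3 (sum 23, leaving 3 seats).
Remainders in descending order: Gold 0.912, Amber 0.792, Red 0.495, Silver 0.418, Blue 0.243, Green 0.072, Violet 0.067.
Largest remainders: Gold, Amber, Red receive the extra seats.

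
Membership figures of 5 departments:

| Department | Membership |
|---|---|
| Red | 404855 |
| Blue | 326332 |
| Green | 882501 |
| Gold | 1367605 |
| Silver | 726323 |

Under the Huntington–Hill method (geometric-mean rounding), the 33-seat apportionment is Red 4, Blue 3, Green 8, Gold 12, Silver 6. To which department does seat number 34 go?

Priority for the next seat is population ÷ (√(s·(s+1))).
Priorities: Red 90528.330, Blue 94203.934, Green 104003.740, Gold 109496.032, Silver 112074.072.
Highest priority: Silver.

Silver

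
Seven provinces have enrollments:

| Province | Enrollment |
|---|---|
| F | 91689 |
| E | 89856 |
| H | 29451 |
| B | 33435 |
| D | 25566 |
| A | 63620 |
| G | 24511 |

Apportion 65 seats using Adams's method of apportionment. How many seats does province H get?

6

Standard divisor 358128/65 ≈ 5509.662; standard quotas: F 16.641, E 16.309, H 5.345, B 6.068, D 4.640, A 11.547, G 4.449.
Rounding up gives 17, 17, 6, 7, 5, 12, 5 = 69 seats, so the divisor must be adjusted.
With modified divisor 5800: modified quotas F 15.808, E 15.492, H 5.078, B 5.765, D 4.408, A 10.969, G 4.226.
Rounding up: F 16, E 16, H 6, B 6, D 5, A 11, G 5 (total 65).
H receives 6.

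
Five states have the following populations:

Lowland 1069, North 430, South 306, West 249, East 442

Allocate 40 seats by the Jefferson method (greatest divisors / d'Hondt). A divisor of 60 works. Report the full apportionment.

With modified divisor 60: modified quotas Lowland 17.817, North 7.167, South 5.100, West 4.150, East 7.367.
Rounding down: Lowland 17, North 7, South 5, West 4, East 7 (total 40).

Lowland 17, North 7, South 5, West 4, East 7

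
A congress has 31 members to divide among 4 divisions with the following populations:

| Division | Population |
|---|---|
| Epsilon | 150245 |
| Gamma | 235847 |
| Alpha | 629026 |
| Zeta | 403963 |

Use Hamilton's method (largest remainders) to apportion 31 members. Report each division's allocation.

Total 1419081; standard divisor 1419081/31 ≈ 45776.806.
Standard quotas: Epsilon 3.2821, Gamma 5.1521, Alpha 13.7412, Zeta 8.8246.
Lower quotas: Epsilon 3, Gamma 5, Alpha 13, Zeta 8 (sum 29, leaving 2 seats).
Remainders in descending order: Zeta 0.8246, Alpha 0.7412, Epsilon 0.2821, Gamma 0.1521.
The surplus seats go to Zeta, Alpha.

Epsilon: 3, Gamma: 5, Alpha: 14, Zeta: 9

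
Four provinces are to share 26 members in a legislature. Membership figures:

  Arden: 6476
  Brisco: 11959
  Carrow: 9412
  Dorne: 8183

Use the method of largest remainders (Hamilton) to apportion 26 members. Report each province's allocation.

Standard divisor: 36030 ÷ 26 ≈ 1385.769.
Standard quotas: Arden 4.6732, Brisco 8.6299, Carrow 6.7919, Dorne 5.9050.
Lower quotas: Arden 4, Brisco 8, Carrow 6, Dorne 5 (sum 23, leaving 3 seats).
Remainders in descending order: Dorne 0.9050, Carrow 0.7919, Arden 0.6732, Brisco 0.6299.
The surplus seats go to Dorne, Carrow, Arden.

Arden=5; Brisco=8; Carrow=7; Dorne=6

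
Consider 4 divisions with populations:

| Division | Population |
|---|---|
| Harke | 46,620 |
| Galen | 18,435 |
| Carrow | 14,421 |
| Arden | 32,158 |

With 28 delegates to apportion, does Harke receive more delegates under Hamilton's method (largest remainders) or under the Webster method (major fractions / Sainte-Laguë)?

Hamilton

Hamilton: Harke 12, Galen 5, Carrow 3, Arden 8.
Webster: Harke 11, Galen 5, Carrow 4, Arden 8.
Harke gets 12 under Hamilton and 11 under Webster.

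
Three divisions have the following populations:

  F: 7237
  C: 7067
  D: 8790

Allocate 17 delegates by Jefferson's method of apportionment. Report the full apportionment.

Standard divisor 23094/17 ≈ 1358.471; standard quotas: F 5.327, C 5.202, D 6.471.
Rounding down gives 5, 5, 6 = 16 seats, so the divisor must be adjusted.
With modified divisor 1230: modified quotas F 5.884, C 5.746, D 7.146.
Rounding down: F 5, C 5, D 7 (total 17).

F=5, C=5, D=7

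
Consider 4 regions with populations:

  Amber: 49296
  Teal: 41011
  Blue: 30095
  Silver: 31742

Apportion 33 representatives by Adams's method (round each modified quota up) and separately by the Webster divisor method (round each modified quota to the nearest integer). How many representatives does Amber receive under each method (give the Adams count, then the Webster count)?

10 and 11

Adams: Amber 10, Teal 9, Blue 7, Silver 7.
Webster: Amber 11, Teal 9, Blue 6, Silver 7.
Amber gets 10 under Adams and 11 under Webster.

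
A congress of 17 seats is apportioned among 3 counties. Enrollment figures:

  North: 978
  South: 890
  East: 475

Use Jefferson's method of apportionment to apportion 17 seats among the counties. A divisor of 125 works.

With modified divisor 125: modified quotas North 7.824, South 7.120, East 3.800.
Rounding down: North 7, South 7, East 3 (total 17).

North 7, South 7, East 3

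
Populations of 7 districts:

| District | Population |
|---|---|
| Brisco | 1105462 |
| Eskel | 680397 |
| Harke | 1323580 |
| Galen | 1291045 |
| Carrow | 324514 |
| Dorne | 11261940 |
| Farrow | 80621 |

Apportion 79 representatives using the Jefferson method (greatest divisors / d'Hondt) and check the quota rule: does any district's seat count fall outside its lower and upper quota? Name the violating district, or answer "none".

Standard quotas: Brisco 5.435, Eskel 3.345, Harke 6.508, Galen 6.348, Carrow 1.596, Dorne 55.372, Farrow 0.396.
Jefferson allocation: Brisco 5, Eskel 3, Harke 6, Galen 6, Carrow 1, Dorne 58, Farrow 0.
Dorne has quota 55.372 (lower 55, upper 56) but receives 58 — outside the quota interval.

Dorne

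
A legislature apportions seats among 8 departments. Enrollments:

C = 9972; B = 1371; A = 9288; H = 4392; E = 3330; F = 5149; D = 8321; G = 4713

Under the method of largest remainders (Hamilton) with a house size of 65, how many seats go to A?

13

Total 46536; standard divisor 46536/65 ≈ 715.938.
Standard quotas: C 13.9286, B 1.9150, A 12.9732, H 6.1346, E 4.6512, F 7.1920, D 11.6225, G 6.5830.
Lower quotas: C 13, B 1, A 12, H 6, E 4, F 7, D 11, G 6 (sum 60, leaving 5 seats).
Remainders in descending order: A 0.9732, C 0.9286, B 0.9150, E 0.6512, D 0.6225, G 0.5830, F 0.1920, H 0.1346.
Largest remainders: A, C, B, E, D receive the extra seats.
A receives 13.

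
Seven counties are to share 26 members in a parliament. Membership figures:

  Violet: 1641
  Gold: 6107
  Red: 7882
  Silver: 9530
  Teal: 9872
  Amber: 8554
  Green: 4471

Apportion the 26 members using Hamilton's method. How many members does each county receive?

Violet=1, Gold=3, Red=4, Silver=5, Teal=5, Amber=5, Green=3

Standard divisor: 48057 ÷ 26 ≈ 1848.346.
Standard quotas: Violet 0.8878, Gold 3.3040, Red 4.2644, Silver 5.1560, Teal 5.3410, Amber 4.6279, Green 2.4189.
Lower quotas: Violet 0, Gold 3, Red 4, Silver 5, Teal 5, Amber 4, Green 2 (sum 23, leaving 3 seats).
Remainders in descending order: Violet 0.8878, Amber 0.6279, Green 0.4189, Teal 0.3410, Gold 0.3040, Red 0.2644, Silver 0.1560.
Largest remainders: Violet, Amber, Green receive the extra seats.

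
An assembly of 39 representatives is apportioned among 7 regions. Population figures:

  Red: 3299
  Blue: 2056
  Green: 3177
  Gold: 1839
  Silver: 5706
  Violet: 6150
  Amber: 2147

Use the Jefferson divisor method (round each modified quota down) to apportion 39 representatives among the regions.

Standard divisor 24374/39 ≈ 624.974; standard quotas: Red 5.279, Blue 3.290, Green 5.083, Gold 2.943, Silver 9.130, Violet 9.840, Amber 3.435.
Rounding down gives 5, 3, 5, 2, 9, 9, 3 = 36 seats, so the divisor must be adjusted.
With modified divisor 565: modified quotas Red 5.839, Blue 3.639, Green 5.623, Gold 3.255, Silver 10.099, Violet 10.885, Amber 3.800.
Rounding down: Red 5, Blue 3, Green 5, Gold 3, Silver 10, Violet 10, Amber 3 (total 39).

Red: 5, Blue: 3, Green: 5, Gold: 3, Silver: 10, Violet: 10, Amber: 3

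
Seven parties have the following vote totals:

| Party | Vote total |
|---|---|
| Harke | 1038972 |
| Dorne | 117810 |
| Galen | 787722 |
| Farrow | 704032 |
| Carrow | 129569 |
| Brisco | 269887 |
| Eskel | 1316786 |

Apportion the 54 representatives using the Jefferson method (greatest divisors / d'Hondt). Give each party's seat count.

Harke=13; Dorne=1; Galen=10; Farrow=9; Carrow=1; Brisco=3; Eskel=17

Standard divisor 4364778/54 ≈ 80829.222; standard quotas: Harke 12.854, Dorne 1.458, Galen 9.746, Farrow 8.710, Carrow 1.603, Brisco 3.339, Eskel 16.291.
Rounding down gives 12, 1, 9, 8, 1, 3, 16 = 50 seats, so the divisor must be adjusted.
With modified divisor 75800: modified quotas Harke 13.707, Dorne 1.554, Galen 10.392, Farrow 9.288, Carrow 1.709, Brisco 3.561, Eskel 17.372.
Rounding down: Harke 13, Dorne 1, Galen 10, Farrow 9, Carrow 1, Brisco 3, Eskel 17 (total 54).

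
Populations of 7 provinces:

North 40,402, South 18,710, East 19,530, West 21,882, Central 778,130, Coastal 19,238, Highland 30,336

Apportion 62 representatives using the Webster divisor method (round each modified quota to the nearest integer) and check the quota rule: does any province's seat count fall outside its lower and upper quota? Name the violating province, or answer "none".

Central

Standard quotas: North 2.699, South 1.250, East 1.304, West 1.462, Central 51.974, Coastal 1.285, Highland 2.026.
Webster allocation: North 3, South 1, East 1, West 1, Central 53, Coastal 1, Highland 2.
Central has quota 51.974 (lower 51, upper 52) but receives 53 — outside the quota interval.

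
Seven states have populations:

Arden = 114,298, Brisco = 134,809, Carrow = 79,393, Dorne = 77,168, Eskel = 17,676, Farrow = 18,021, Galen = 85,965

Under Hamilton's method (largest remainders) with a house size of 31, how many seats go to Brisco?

Standard divisor: 527330 ÷ 31 ≈ 17010.645.
Standard quotas: Arden 6.7192, Brisco 7.9250, Carrow 4.6673, Dorne 4.5365, Eskel 1.0391, Farrow 1.0594, Galen 5.0536.
Lower quotas: Arden 6, Brisco 7, Carrow 4, Dorne 4, Eskel 1, Farrow 1, Galen 5 (sum 28, leaving 3 seats).
Remainders in descending order: Brisco 0.9250, Arden 0.7192, Carrow 0.6673, Dorne 0.5365, Farrow 0.0594, Galen 0.0536, Eskel 0.0391.
The surplus seats go to Brisco, Arden, Carrow.
Brisco receives 8.

8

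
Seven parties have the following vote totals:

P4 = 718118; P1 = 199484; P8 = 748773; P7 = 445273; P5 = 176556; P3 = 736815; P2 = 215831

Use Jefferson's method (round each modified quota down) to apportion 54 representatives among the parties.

Standard divisor 3240850/54 ≈ 60015.741; standard quotas: P4 11.965, P1 3.324, P8 12.476, P7 7.419, P5 2.942, P3 12.277, P2 3.596.
Rounding down gives 11, 3, 12, 7, 2, 12, 3 = 50 seats, so the divisor must be adjusted.
With modified divisor 56200: modified quotas P4 12.778, P1 3.550, P8 13.323, P7 7.923, P5 3.142, P3 13.111, P2 3.840.
Rounding down: P4 12, P1 3, P8 13, P7 7, P5 3, P3 13, P2 3 (total 54).

P4: 12; P1: 3; P8: 13; P7: 7; P5: 3; P3: 13; P2: 3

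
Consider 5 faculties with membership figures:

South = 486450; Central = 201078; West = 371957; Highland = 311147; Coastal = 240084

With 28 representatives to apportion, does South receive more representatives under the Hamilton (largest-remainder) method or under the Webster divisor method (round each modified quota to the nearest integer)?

Webster

Hamilton: South 8, Central 4, West 7, Highland 5, Coastal 4.
Webster: South 9, Central 4, West 6, Highland 5, Coastal 4.
South gets 8 under Hamilton and 9 under Webster.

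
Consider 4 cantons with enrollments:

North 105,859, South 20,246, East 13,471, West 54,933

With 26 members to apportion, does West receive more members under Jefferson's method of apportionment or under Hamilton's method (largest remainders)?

Jefferson

Jefferson: North 15, South 2, East 1, West 8.
Hamilton: North 14, South 3, East 2, West 7.
West gets 8 under Jefferson and 7 under Hamilton.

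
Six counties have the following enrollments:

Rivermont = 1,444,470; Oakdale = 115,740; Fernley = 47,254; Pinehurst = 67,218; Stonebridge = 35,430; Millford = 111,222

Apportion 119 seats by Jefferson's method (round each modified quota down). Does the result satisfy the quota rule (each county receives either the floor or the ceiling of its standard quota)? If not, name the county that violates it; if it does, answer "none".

Standard quotas: Rivermont 94.377, Oakdale 7.562, Fernley 3.087, Pinehurst 4.392, Stonebridge 2.315, Millford 7.267.
Jefferson allocation: Rivermont 96, Oakdale 7, Fernley 3, Pinehurst 4, Stonebridge 2, Millford 7.
Rivermont has quota 94.377 (lower 94, upper 95) but receives 96 — outside the quota interval.

Rivermont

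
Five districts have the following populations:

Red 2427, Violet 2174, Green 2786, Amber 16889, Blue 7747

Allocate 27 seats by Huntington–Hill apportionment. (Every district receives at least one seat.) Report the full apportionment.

Red 2, Violet 2, Green 2, Amber 14, Blue 7

With divisor 1180: modified quotas Red 2.057, Violet 1.842, Green 2.361, Amber 14.313, Blue 6.565.
Geometric-mean thresholds: Red √(2·3)=2.449, Violet √(1·2)=1.414, Green √(2·3)=2.449, Amber √(14·15)=14.491, Blue √(6·7)=6.481.
Each quota rounded against its threshold gives Red 2, Violet 2, Green 2, Amber 14, Blue 7 (total 27).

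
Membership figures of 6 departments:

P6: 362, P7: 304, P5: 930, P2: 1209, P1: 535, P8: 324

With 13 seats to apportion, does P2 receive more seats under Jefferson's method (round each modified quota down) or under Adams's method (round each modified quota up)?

Jefferson

Jefferson: P6 1, P7 1, P5 3, P2 5, P1 2, P8 1.
Adams: P6 2, P7 1, P5 3, P2 4, P1 2, P8 1.
P2 gets 5 under Jefferson and 4 under Adams.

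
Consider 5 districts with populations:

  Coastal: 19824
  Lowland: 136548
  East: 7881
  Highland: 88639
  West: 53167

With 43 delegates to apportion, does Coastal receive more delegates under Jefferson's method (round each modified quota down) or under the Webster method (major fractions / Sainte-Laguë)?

Jefferson: Coastal 2, Lowland 20, East 1, Highland 13, West 7.
Webster: Coastal 3, Lowland 19, East 1, Highland 13, West 7.
Coastal gets 2 under Jefferson and 3 under Webster.

Webster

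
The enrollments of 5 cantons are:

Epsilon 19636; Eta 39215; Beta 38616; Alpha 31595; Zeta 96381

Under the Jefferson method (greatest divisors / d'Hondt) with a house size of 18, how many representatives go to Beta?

Standard divisor 225443/18 ≈ 12524.611; standard quotas: Epsilon 1.568, Eta 3.131, Beta 3.083, Alpha 2.523, Zeta 7.695.
Rounding down gives 1, 3, 3, 2, 7 = 16 seats, so the divisor must be adjusted.
With modified divisor 10620: modified quotas Epsilon 1.849, Eta 3.693, Beta 3.636, Alpha 2.975, Zeta 9.075.
Rounding down: Epsilon 1, Eta 3, Beta 3, Alpha 2, Zeta 9 (total 18).
Beta receives 3.

3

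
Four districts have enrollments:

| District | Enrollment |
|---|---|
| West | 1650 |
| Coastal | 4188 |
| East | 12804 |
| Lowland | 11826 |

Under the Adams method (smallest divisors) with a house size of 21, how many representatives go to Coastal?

Standard divisor 30468/21 ≈ 1450.857; standard quotas: West 1.137, Coastal 2.887, East 8.825, Lowland 8.151.
Rounding up gives 2, 3, 9, 9 = 23 seats, so the divisor must be adjusted.
With modified divisor 1615.35: modified quotas West 1.021, Coastal 2.593, East 7.926, Lowland 7.321.
Rounding up: West 2, Coastal 3, East 8, Lowland 8 (total 21).
Coastal receives 3.

3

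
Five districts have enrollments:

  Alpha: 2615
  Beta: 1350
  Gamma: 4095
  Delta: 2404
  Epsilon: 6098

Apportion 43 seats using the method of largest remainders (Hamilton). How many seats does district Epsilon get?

The standard divisor is 16562/43 ≈ 385.163.
Standard quotas: Alpha 6.7893, Beta 3.5050, Gamma 10.6319, Delta 6.2415, Epsilon 15.8323.
Lower quotas: Alpha 6, Beta 3, Gamma 10, Delta 6, Epsilon 15 (sum 40, leaving 3 seats).
Remainders in descending order: Epsilon 0.8323, Alpha 0.7893, Gamma 0.6319, Beta 0.5050, Delta 0.2415.
Largest remainders: Epsilon, Alpha, Gamma receive the extra seats.
Epsilon receives 16.

16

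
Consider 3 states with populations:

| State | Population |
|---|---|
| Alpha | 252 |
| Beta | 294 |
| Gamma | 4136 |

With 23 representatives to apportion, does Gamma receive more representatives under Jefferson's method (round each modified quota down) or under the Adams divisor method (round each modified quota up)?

Jefferson: Alpha 1, Beta 1, Gamma 21.
Adams: Alpha 2, Beta 2, Gamma 19.
Gamma gets 21 under Jefferson and 19 under Adams.

Jefferson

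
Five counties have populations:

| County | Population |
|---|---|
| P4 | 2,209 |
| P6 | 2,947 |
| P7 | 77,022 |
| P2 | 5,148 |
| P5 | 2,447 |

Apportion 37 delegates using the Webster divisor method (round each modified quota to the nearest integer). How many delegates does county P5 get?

1

Standard divisor 89773/37 ≈ 2426.297; standard quotas: P4 0.910, P6 1.215, P7 31.745, P2 2.122, P5 1.009.
Rounding to the nearest integer gives P4 1, P6 1, P7 32, P2 2, P5 1 — total 37, matching the house size, so no adjustment is needed.
P5 receives 1.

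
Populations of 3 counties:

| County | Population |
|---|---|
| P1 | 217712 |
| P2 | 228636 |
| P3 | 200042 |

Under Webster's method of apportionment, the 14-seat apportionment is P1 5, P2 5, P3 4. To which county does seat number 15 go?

P3

Priority for the next seat is population ÷ (current seats + 0.5).
Priorities: P1 39584.000, P2 41570.182, P3 44453.778.
Highest priority: P3.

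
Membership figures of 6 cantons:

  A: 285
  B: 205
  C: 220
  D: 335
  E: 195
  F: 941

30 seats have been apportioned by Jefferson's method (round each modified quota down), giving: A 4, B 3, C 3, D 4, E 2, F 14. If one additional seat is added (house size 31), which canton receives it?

D

Priority for the next seat is population ÷ (current seats + 1).
Priorities: A 57.000, B 51.250, C 55.000, D 67.000, E 65.000, F 62.733.
Highest priority: D.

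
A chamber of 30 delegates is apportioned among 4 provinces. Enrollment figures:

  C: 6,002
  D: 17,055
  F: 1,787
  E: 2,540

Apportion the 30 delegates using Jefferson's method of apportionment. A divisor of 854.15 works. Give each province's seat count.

With modified divisor 854.15: modified quotas C 7.027, D 19.967, F 2.092, E 2.974.
Rounding down: C 7, D 19, F 2, E 2 (total 30).

C: 7, D: 19, F: 2, E: 2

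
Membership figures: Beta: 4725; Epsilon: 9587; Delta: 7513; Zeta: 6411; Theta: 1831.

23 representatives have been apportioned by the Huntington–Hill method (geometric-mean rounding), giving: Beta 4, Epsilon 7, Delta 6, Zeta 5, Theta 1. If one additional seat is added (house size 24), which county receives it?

Priority for the next seat is population ÷ (√(s·(s+1))).
Priorities: Beta 1056.542, Epsilon 1281.117, Delta 1159.281, Zeta 1170.483, Theta 1294.713.
Highest priority: Theta.

Theta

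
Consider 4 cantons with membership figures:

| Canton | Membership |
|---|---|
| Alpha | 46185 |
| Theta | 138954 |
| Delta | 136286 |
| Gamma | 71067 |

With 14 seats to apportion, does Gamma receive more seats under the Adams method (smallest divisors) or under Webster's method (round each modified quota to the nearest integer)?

Adams: Alpha 2, Theta 5, Delta 4, Gamma 3.
Webster: Alpha 2, Theta 5, Delta 5, Gamma 2.
Gamma gets 3 under Adams and 2 under Webster.

Adams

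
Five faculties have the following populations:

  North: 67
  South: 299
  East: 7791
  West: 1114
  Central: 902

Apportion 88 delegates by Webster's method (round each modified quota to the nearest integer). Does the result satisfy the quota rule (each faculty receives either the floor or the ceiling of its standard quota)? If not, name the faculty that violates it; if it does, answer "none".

East

Standard quotas: North 0.580, South 2.586, East 67.395, West 9.636, Central 7.803.
Webster allocation: North 1, South 3, East 66, West 10, Central 8.
East has quota 67.395 (lower 67, upper 68) but receives 66 — outside the quota interval.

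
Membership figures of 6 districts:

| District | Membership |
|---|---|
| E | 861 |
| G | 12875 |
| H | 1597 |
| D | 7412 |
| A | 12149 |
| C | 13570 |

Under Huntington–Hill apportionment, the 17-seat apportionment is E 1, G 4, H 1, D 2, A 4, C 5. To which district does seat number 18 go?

Priority for the next seat is population ÷ (√(s·(s+1))).
Priorities: E 608.819, G 2878.938, H 1129.250, D 3025.936, A 2716.599, C 2477.532.
Highest priority: D.

D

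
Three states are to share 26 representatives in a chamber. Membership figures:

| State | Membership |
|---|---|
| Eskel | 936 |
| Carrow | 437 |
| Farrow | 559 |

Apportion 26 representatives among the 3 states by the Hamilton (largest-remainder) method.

Standard divisor: 1932 ÷ 26 ≈ 74.308.
Standard quotas: Eskel 12.596, Carrow 5.881, Farrow 7.523.
Lower quotas: Eskel 12, Carrow 5, Farrow 7 (sum 24, leaving 2 seats).
Remainders in descending order: Carrow 0.881, Eskel 0.596, Farrow 0.523.
Largest remainders: Carrow, Eskel receive the extra seats.

Eskel 13, Carrow 6, Farrow 7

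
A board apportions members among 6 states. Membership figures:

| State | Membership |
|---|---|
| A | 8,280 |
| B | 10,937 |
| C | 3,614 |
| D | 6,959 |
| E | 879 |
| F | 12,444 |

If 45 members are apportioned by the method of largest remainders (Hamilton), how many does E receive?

The standard divisor is 43113/45 ≈ 958.067.
Standard quotas: A 8.6424, B 11.4157, C 3.7722, D 7.2636, E 0.9175, F 12.9887.
Lower quotas: A 8, B 11, C 3, D 7, E 0, F 12 (sum 41, leaving 4 seats).
Remainders in descending order: F 0.9887, E 0.9175, C 0.7722, A 0.6424, B 0.4157, D 0.2636.
The surplus seats go to F, E, C, A.
E receives 1.

1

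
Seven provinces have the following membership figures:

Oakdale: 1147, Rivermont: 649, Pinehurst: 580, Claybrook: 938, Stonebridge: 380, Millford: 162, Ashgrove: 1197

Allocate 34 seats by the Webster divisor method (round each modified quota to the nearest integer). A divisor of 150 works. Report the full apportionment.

Oakdale 8, Rivermont 4, Pinehurst 4, Claybrook 6, Stonebridge 3, Millford 1, Ashgrove 8

With modified divisor 150: modified quotas Oakdale 7.647, Rivermont 4.327, Pinehurst 3.867, Claybrook 6.253, Stonebridge 2.533, Millford 1.080, Ashgrove 7.980.
Rounding to the nearest integer: Oakdale 8, Rivermont 4, Pinehurst 4, Claybrook 6, Stonebridge 3, Millford 1, Ashgrove 8 (total 34).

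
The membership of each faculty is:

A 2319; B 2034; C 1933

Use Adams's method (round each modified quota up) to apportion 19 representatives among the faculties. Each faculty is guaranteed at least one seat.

Standard divisor 6286/19 ≈ 330.842; standard quotas: A 7.009, B 6.148, C 5.843.
Rounding up gives 8, 7, 6 = 21 seats, so the divisor must be adjusted.
With modified divisor 360: modified quotas A 6.442, B 5.650, C 5.369.
Rounding up: A 7, B 6, C 6 (total 19).

A: 7, B: 6, C: 6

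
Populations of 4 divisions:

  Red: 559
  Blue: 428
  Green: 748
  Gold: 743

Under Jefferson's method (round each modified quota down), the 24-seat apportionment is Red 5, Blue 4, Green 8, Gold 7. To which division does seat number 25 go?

Red

Priority for the next seat is population ÷ (current seats + 1).
Priorities: Red 93.167, Blue 85.600, Green 83.111, Gold 92.875.
Highest priority: Red.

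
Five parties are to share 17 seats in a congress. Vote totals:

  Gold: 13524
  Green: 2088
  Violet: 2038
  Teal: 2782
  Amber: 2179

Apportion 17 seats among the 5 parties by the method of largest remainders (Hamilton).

Total 22611; standard divisor 22611/17 ≈ 1330.059.
Standard quotas: Gold 10.1680, Green 1.5699, Violet 1.5323, Teal 2.0916, Amber 1.6383.
Lower quotas: Gold 10, Green 1, Violet 1, Teal 2, Amber 1 (sum 15, leaving 2 seats).
Remainders in descending order: Amber 0.6383, Green 0.5699, Violet 0.5323, Gold 0.1680, Teal 0.0916.
The surplus seats go to Amber, Green.

Gold 10, Green 2, Violet 1, Teal 2, Amber 2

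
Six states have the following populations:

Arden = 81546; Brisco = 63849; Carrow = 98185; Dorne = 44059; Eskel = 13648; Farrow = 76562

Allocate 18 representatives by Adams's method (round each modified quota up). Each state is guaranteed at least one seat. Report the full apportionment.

Arden=4, Brisco=3, Carrow=4, Dorne=2, Eskel=1, Farrow=4

Standard divisor 377849/18 ≈ 20991.611; standard quotas: Arden 3.885, Brisco 3.042, Carrow 4.677, Dorne 2.099, Eskel 0.650, Farrow 3.647.
Rounding up gives 4, 4, 5, 3, 1, 4 = 21 seats, so the divisor must be adjusted.
With modified divisor 25000: modified quotas Arden 3.262, Brisco 2.554, Carrow 3.927, Dorne 1.762, Eskel 0.546, Farrow 3.062.
Rounding up: Arden 4, Brisco 3, Carrow 4, Dorne 2, Eskel 1, Farrow 4 (total 18).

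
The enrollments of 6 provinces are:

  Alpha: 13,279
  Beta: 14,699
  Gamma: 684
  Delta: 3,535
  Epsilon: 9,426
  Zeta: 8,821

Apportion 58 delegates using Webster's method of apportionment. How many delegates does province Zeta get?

Standard divisor 50444/58 ≈ 869.724; standard quotas: Alpha 15.268, Beta 16.901, Gamma 0.786, Delta 4.065, Epsilon 10.838, Zeta 10.142.
Rounding to the nearest integer gives Alpha 15, Beta 17, Gamma 1, Delta 4, Epsilon 11, Zeta 10 — total 58, matching the house size, so no adjustment is needed.
Zeta receives 10.

10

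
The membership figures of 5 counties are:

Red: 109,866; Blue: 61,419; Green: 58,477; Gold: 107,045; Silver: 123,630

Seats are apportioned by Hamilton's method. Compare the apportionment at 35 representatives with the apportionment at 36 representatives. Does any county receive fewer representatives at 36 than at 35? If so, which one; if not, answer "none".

At 35 seats: Red 8, Blue 5, Green 5, Gold 8, Silver 9.
At 36 seats: Red 9, Blue 5, Green 4, Gold 8, Silver 10.
Green drops from 5 to 4.

Green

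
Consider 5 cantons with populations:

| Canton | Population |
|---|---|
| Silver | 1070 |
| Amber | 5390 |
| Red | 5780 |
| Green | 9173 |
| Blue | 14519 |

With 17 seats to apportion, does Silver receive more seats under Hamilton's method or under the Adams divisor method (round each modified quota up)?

Hamilton: Silver 0, Amber 3, Red 3, Green 4, Blue 7.
Adams: Silver 1, Amber 3, Red 3, Green 4, Blue 6.
Silver gets 0 under Hamilton and 1 under Adams.

Adams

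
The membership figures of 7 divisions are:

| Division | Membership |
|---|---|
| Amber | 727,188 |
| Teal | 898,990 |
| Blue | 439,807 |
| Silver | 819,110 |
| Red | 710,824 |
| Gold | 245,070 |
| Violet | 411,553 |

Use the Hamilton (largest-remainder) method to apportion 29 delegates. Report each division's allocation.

The standard divisor is 4252542/29 ≈ 146639.379.
Standard quotas: Amber 4.9590, Teal 6.1306, Blue 2.9992, Silver 5.5859, Red 4.8474, Gold 1.6712, Violet 2.8066.
Lower quotas: Amber 4, Teal 6, Blue 2, Silver 5, Red 4, Gold 1, Violet 2 (sum 24, leaving 5 seats).
Remainders in descending order: Blue 0.9992, Amber 0.9590, Red 0.8474, Violet 0.8066, Gold 0.6712, Silver 0.5859, Teal 0.1306.
The surplus seats go to Blue, Amber, Red, Violet, Gold.

Amber: 5, Teal: 6, Blue: 3, Silver: 5, Red: 5, Gold: 2, Violet: 3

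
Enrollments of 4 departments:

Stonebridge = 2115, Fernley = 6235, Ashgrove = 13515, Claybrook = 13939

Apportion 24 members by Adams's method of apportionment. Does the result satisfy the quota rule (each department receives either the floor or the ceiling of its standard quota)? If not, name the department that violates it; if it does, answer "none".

none

Standard quotas: Stonebridge 1.418, Fernley 4.179, Ashgrove 9.059, Claybrook 9.344.
Adams allocation: Stonebridge 2, Fernley 4, Ashgrove 9, Claybrook 9.
Every allocation lies between the lower and upper quota.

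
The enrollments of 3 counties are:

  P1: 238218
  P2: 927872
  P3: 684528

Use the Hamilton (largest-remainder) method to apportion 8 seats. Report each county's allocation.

Total 1850618; standard divisor 1850618/8 ≈ 231327.25.
Standard quotas: P1 1.0298, P2 4.0111, P3 2.9591.
Lower quotas: P1 1, P2 4, P3 2 (sum 7, leaving 1 seat).
Remainders in descending order: P3 0.9591, P1 0.0298, P2 0.0111.
Largest remainder: P3 receives the extra seat.

P1=1, P2=4, P3=3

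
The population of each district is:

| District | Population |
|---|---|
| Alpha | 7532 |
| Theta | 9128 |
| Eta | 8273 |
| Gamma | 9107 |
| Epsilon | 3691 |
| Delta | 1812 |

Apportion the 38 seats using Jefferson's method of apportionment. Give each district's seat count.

Alpha=8, Theta=9, Eta=8, Gamma=9, Epsilon=3, Delta=1

Standard divisor 39543/38 ≈ 1040.605; standard quotas: Alpha 7.238, Theta 8.772, Eta 7.950, Gamma 8.752, Epsilon 3.547, Delta 1.741.
Rounding down gives 7, 8, 7, 8, 3, 1 = 34 seats, so the divisor must be adjusted.
With modified divisor 930: modified quotas Alpha 8.099, Theta 9.815, Eta 8.896, Gamma 9.792, Epsilon 3.969, Delta 1.948.
Rounding down: Alpha 8, Theta 9, Eta 8, Gamma 9, Epsilon 3, Delta 1 (total 38).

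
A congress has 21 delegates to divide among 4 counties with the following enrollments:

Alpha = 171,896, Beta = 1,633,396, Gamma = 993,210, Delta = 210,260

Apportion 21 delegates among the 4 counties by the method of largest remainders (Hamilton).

Alpha: 1; Beta: 11; Gamma: 7; Delta: 2

Standard divisor: 3008762 ÷ 21 ≈ 143274.381.
Standard quotas: Alpha 1.1998, Beta 11.4005, Gamma 6.9322, Delta 1.4675.
Lower quotas: Alpha 1, Beta 11, Gamma 6, Delta 1 (sum 19, leaving 2 seats).
Remainders in descending order: Gamma 0.9322, Delta 0.4675, Beta 0.4005, Alpha 0.1998.
The surplus seats go to Gamma, Delta.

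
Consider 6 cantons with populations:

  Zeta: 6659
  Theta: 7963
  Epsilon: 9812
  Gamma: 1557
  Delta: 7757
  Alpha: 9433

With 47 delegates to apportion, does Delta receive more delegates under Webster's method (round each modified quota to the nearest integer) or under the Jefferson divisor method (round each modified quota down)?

Webster: Zeta 7, Theta 9, Epsilon 11, Gamma 2, Delta 8, Alpha 10.
Jefferson: Zeta 7, Theta 9, Epsilon 11, Gamma 1, Delta 9, Alpha 10.
Delta gets 8 under Webster and 9 under Jefferson.

Jefferson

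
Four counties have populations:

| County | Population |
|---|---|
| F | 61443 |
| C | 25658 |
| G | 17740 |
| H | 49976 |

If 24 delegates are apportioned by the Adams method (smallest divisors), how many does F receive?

9

Standard divisor 154817/24 ≈ 6450.708; standard quotas: F 9.525, C 3.978, G 2.750, H 7.747.
Rounding up gives 10, 4, 3, 8 = 25 seats, so the divisor must be adjusted.
With modified divisor 7000: modified quotas F 8.778, C 3.665, G 2.534, H 7.139.
Rounding up: F 9, C 4, G 3, H 8 (total 24).
F receives 9.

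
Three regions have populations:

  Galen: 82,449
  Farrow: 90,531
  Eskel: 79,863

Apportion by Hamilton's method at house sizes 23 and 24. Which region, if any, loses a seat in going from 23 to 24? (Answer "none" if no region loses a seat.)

At 23 seats: Galen 8, Farrow 8, Eskel 7.
At 24 seats: Galen 8, Farrow 9, Eskel 7.
No region's allocation decreased.

none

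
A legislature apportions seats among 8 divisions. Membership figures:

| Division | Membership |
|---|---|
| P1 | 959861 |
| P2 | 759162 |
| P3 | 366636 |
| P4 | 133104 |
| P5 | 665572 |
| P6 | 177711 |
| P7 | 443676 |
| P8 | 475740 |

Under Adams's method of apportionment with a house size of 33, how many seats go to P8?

Standard divisor 3981462/33 ≈ 120650.364; standard quotas: P1 7.956, P2 6.292, P3 3.039, P4 1.103, P5 5.517, P6 1.473, P7 3.677, P8 3.943.
Rounding up gives 8, 7, 4, 2, 6, 2, 4, 4 = 37 seats, so the divisor must be adjusted.
With modified divisor 135920: modified quotas P1 7.062, P2 5.585, P3 2.697, P4 0.979, P5 4.897, P6 1.307, P7 3.264, P8 3.500.
Rounding up: P1 8, P2 6, P3 3, P4 1, P5 5, P6 2, P7 4, P8 4 (total 33).
P8 receives 4.

4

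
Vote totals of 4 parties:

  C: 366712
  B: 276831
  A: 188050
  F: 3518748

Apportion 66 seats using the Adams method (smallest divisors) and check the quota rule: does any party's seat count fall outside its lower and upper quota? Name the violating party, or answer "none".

F

Standard quotas: C 5.563, B 4.200, A 2.853, F 53.384.
Adams allocation: C 6, B 5, A 3, F 52.
F has quota 53.384 (lower 53, upper 54) but receives 52 — outside the quota interval.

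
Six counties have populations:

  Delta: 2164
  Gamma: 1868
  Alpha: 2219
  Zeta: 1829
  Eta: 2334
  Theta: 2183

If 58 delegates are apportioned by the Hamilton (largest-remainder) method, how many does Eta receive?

11

Standard divisor: 12597 ÷ 58 ≈ 217.19.
Standard quotas: Delta 9.964, Gamma 8.601, Alpha 10.217, Zeta 8.421, Eta 10.746, Theta 10.051.
Lower quotas: Delta 9, Gamma 8, Alpha 10, Zeta 8, Eta 10, Theta 10 (sum 55, leaving 3 seats).
Remainders in descending order: Delta 0.964, Eta 0.746, Gamma 0.601, Zeta 0.421, Alpha 0.217, Theta 0.051.
Largest remainders: Delta, Eta, Gamma receive the extra seats.
Eta receives 11.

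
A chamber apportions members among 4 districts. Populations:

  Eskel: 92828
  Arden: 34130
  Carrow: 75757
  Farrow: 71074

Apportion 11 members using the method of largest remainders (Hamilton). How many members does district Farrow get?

3

Standard divisor: 273789 ÷ 11 ≈ 24889.909.
Standard quotas: Eskel 3.7295, Arden 1.3712, Carrow 3.0437, Farrow 2.8555.
Lower quotas: Eskel 3, Arden 1, Carrow 3, Farrow 2 (sum 9, leaving 2 seats).
Remainders in descending order: Farrow 0.8555, Eskel 0.7295, Arden 0.3712, Carrow 0.0437.
The surplus seats go to Farrow, Eskel.
Farrow receives 3.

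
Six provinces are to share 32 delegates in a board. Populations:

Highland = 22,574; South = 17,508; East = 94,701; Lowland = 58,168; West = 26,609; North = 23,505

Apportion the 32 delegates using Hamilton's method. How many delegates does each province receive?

Standard divisor: 243065 ÷ 32 ≈ 7595.781.
Standard quotas: Highland 2.9719, South 2.3050, East 12.4676, Lowland 7.6579, West 3.5031, North 3.0945.
Lower quotas: Highland 2, South 2, East 12, Lowland 7, West 3, North 3 (sum 29, leaving 3 seats).
Remainders in descending order: Highland 0.9719, Lowland 0.6579, West 0.5031, East 0.4676, South 0.3050, North 0.0945.
The surplus seats go to Highland, Lowland, West.

Highland 3, South 2, East 12, Lowland 8, West 4, North 3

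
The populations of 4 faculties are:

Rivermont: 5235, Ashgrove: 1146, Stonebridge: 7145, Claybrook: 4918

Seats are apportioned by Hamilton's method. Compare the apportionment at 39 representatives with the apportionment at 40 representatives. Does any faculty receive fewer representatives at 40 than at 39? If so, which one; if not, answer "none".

Ashgrove

At 39 seats: Rivermont 11, Ashgrove 3, Stonebridge 15, Claybrook 10.
At 40 seats: Rivermont 11, Ashgrove 2, Stonebridge 16, Claybrook 11.
Ashgrove drops from 3 to 2.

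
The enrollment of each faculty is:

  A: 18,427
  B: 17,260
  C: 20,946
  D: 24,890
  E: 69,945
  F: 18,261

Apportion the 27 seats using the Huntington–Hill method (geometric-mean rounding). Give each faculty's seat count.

A: 3; B: 3; C: 3; D: 4; E: 11; F: 3

With divisor 6378: modified quotas A 2.889, B 2.706, C 3.284, D 3.902, E 10.967, F 2.863.
Geometric-mean thresholds: A √(2·3)=2.449, B √(2·3)=2.449, C √(3·4)=3.464, D √(3·4)=3.464, E √(10·11)=10.488, F √(2·3)=2.449.
Each quota rounded against its threshold gives A 3, B 3, C 3, D 4, E 11, F 3 (total 27).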